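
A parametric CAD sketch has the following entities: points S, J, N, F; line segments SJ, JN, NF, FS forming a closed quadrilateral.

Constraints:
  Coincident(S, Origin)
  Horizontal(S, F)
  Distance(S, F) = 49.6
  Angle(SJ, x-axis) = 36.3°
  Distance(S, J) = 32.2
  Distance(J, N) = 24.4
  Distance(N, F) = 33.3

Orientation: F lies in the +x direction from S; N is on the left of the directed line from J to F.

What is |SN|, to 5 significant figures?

56.597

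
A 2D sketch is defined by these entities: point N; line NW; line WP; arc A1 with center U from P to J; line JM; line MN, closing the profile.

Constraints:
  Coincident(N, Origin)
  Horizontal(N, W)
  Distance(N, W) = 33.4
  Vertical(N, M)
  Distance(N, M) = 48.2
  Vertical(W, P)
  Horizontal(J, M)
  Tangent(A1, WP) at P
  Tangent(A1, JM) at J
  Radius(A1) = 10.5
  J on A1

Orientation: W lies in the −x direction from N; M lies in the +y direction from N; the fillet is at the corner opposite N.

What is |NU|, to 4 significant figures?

44.11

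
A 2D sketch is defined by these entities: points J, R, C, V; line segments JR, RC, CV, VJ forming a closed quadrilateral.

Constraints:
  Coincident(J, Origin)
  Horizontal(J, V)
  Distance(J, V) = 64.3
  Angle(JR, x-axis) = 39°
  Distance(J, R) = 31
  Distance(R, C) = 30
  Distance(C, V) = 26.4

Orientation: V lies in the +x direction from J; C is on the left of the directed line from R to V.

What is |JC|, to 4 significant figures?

58.92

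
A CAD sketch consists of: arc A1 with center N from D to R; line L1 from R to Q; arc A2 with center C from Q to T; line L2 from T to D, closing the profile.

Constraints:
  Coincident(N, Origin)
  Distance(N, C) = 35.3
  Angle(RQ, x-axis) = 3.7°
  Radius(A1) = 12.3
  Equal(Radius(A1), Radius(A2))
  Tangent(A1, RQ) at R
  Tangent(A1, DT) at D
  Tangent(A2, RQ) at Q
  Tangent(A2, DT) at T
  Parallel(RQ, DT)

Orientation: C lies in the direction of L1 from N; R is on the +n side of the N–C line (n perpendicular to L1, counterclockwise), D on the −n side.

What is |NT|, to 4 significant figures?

37.38

The slot axis is L1's direction at 3.7°, so u = (cos 3.7°, sin 3.7°) = (0.9979, 0.06453) and n = (−sin 3.7°, cos 3.7°) = (-0.06453, 0.9979). N is at the origin and C lies 35.3 along u from N, so C = 35.3·u = (35.23, 2.278). Tangency of A1 to both parallel lines with radius 12.3 puts R and D at N ± 12.3·n: R = (-0.7937, 12.27), D = (0.7937, -12.27). Equal radii place Q and T the same way about C: Q = C + 12.3·n = (34.43, 14.55), T = C − 12.3·n = (36.02, -9.996). Then |NT| = |T − N| = 37.38.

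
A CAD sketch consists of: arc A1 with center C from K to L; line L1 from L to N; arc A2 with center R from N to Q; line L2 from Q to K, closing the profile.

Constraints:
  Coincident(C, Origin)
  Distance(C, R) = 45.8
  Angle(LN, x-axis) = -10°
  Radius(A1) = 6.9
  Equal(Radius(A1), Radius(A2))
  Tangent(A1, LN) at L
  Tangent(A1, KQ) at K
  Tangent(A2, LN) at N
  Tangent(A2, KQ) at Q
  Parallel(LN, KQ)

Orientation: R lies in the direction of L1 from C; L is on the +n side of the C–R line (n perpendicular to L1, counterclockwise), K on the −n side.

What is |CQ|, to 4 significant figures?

46.32

The slot axis is L1's direction at -10.0°, so u = (cos -10.0°, sin -10.0°) = (0.9848, -0.1736) and n = (−sin -10.0°, cos -10.0°) = (0.1736, 0.9848). C is at the origin and R lies 45.8 along u from C, so R = 45.8·u = (45.10, -7.953). Tangency of A1 to both parallel lines with radius 6.9 puts L and K at C ± 6.9·n: L = (1.198, 6.795), K = (-1.198, -6.795). Equal radii place N and Q the same way about R: N = R + 6.9·n = (46.30, -1.158), Q = R − 6.9·n = (43.91, -14.75). Then |CQ| = |Q − C| = 46.32.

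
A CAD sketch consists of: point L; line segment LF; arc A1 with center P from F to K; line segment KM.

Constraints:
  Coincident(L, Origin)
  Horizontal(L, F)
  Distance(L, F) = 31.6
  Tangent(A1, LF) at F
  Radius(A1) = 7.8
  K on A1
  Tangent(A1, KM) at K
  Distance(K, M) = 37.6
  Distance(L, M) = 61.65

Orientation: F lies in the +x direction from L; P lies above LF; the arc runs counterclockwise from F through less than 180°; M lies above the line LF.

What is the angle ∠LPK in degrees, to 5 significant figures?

161.27°

Checks: |PK| = 7.800 ✓; ∠(PK, KM) = 90.00° ✓; |KM| = 37.60 ✓; |LM| = 61.65 ✓.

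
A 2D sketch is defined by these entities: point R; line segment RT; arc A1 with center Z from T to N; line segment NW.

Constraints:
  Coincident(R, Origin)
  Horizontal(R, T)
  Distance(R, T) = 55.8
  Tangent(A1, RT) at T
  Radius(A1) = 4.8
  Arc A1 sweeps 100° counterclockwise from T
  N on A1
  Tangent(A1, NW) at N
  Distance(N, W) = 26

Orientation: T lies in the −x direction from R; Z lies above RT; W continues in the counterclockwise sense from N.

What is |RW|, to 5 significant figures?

63.764

R is at the origin; RT is horizontal with |RT| = 55.8 and T on the −x side, so T = (-55.800, 0.0000). The tangent condition forces ZT to be normal to RT, so Z = T + (0, 4.8) = (-55.800, 4.8000). On A1, T sits at bearing -90° from Z; a 100° counterclockwise sweep puts N at bearing 10°, so N = Z + 4.8·(cos 10°, sin 10°) = (-51.073, 5.6335). Tangency of A1 to NW means the radius ZN is perpendicular to NW, so NW runs along (−sin 10°, cos 10°); with |NW| = 26.0, W = (-55.588, 31.239). Then |RW| = |W − R| = 63.764.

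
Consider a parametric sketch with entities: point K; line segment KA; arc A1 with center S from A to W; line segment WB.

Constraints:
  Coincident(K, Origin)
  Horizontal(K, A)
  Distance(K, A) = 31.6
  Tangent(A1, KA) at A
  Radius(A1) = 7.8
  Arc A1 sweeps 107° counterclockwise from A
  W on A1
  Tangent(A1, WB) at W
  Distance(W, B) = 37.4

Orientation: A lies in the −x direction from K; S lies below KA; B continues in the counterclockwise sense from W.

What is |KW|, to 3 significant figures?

40.3

K is at the origin; KA is horizontal with |KA| = 31.6 and A on the −x side, so A = (-31.6, 0.00). A1 meets KA tangentially, so SA is at right angles to KA, so S = A + (0, -7.8) = (-31.6, -7.80). On A1, A sits at bearing 90° from S; a 107° counterclockwise sweep puts W at bearing 197°, so W = S + 7.8·(cos 197°, sin 197°) = (-39.1, -10.1). Then |KW| = |W − K| = 40.3.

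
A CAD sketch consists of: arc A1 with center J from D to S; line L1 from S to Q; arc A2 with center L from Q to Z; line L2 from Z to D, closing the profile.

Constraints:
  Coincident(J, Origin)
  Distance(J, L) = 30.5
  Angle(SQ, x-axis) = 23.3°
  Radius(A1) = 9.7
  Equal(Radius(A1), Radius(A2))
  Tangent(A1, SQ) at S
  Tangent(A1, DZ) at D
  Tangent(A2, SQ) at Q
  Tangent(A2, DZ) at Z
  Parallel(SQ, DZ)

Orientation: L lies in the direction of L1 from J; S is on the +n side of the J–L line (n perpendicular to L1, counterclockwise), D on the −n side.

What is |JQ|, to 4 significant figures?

32.01

The slot axis is L1's direction at 23.3°, so u = (cos 23.3°, sin 23.3°) = (0.9184, 0.3955) and n = (−sin 23.3°, cos 23.3°) = (-0.3955, 0.9184). J is at the origin and L lies 30.5 along u from J, so L = 30.5·u = (28.01, 12.06). Tangency of A1 to both parallel lines with radius 9.7 puts S and D at J ± 9.7·n: S = (-3.837, 8.909), D = (3.837, -8.909). Equal radii place Q and Z the same way about L: Q = L + 9.7·n = (24.18, 20.97), Z = L − 9.7·n = (31.85, 3.155). Then |JQ| = |Q − J| = 32.01.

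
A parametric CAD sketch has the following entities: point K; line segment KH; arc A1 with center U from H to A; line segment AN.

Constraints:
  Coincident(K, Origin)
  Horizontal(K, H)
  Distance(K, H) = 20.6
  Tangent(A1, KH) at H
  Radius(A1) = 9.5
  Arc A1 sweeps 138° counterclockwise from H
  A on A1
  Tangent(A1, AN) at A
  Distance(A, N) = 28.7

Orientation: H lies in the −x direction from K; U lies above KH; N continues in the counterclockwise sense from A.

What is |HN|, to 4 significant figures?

38.77

K is at the origin; K and H share the same y with |KH| = 20.6 and H on the −x side, so H = (-20.60, 0.000). Since A1 is tangent to KH there, UH ⟂ KH, so U = H + (0, 9.5) = (-20.60, 9.500). On A1, H sits at bearing -90° from U; a 138° counterclockwise sweep puts A at bearing 48°, so A = U + 9.5·(cos 48°, sin 48°) = (-14.24, 16.56). A1 meets AN tangentially, so UA is at right angles to AN, so AN runs along (−sin 48°, cos 48°); with |AN| = 28.7, N = (-35.57, 35.76). Then |HN| = |N − H| = 38.77.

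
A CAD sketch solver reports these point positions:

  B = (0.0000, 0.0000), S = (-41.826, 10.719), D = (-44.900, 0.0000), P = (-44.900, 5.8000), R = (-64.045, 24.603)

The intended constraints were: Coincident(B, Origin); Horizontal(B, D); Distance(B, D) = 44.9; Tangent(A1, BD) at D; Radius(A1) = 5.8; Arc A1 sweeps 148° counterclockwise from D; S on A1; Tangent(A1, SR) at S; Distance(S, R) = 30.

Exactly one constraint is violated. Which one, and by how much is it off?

Distance(S, R) = 30 — off by 3.80.

B = (0.00, 0.00) ✓; B.y = 0.00, D.y = 0.00 ✓; |BD| = 44.90 ✓; ∠(PD, DB) = 90.00° ✓; |PD| = 5.800 ✓; bearing(P→S) − bearing(P→D) = 148.0° ✓; |PS| = 5.801 ✓; ∠(PS, SR) = 90.00° ✓; |SR| = 26.20 ✗.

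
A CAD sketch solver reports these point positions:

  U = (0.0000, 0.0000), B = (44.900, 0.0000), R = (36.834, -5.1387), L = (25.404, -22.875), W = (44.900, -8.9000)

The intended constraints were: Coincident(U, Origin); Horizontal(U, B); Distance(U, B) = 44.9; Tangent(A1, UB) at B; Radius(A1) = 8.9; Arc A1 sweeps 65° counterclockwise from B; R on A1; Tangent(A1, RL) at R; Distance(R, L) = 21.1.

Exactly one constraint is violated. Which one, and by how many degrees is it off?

Tangent(A1, RL) at R — off by 7.80°.

U = (0.00, 0.00) ✓; U.y = 0.00, B.y = 0.00 ✓; |UB| = 44.90 ✓; ∠(WB, BU) = 90.00° ✓; |WB| = 8.900 ✓; bearing(W→R) − bearing(W→B) = 65.00° ✓; |WR| = 8.900 ✓; ∠(WR, RL) = 97.80° ✗; |RL| = 21.10 ✓.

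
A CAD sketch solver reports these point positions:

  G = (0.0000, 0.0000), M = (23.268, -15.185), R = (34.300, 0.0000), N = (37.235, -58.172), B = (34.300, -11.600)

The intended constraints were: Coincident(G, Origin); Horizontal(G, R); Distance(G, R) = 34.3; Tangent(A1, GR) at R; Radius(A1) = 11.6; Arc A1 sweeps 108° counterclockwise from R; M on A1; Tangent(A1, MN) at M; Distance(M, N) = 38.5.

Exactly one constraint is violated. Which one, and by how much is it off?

Distance(M, N) = 38.5 — off by 6.70.

G = (0.00, 0.00) ✓; G.y = 0.00, R.y = 0.00 ✓; |GR| = 34.30 ✓; ∠(BR, RG) = 90.00° ✓; |BR| = 11.60 ✓; bearing(B→M) − bearing(B→R) = 108.0° ✓; |BM| = 11.60 ✓; ∠(BM, MN) = 90.00° ✓; |MN| = 45.20 ✗.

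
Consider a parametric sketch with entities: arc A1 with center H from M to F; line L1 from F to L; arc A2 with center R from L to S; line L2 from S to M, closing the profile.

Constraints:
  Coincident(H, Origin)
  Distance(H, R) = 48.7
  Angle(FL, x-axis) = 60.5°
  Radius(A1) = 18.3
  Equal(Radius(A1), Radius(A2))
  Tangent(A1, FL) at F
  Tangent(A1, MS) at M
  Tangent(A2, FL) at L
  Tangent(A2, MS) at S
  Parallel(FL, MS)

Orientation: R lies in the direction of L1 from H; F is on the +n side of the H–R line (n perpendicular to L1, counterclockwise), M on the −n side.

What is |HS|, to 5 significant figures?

52.025

The slot axis is L1's direction at 60.5°, so u = (cos 60.5°, sin 60.5°) = (0.49242, 0.87036) and n = (−sin 60.5°, cos 60.5°) = (-0.87036, 0.49242). H is at the origin and R lies 48.7 along u from H, so R = 48.7·u = (23.981, 42.386). Tangency of A1 to both parallel lines with radius 18.3 puts F and M at H ± 18.3·n: F = (-15.928, 9.0114), M = (15.928, -9.0114). Equal radii place L and S the same way about R: L = R + 18.3·n = (8.0535, 51.398), S = R − 18.3·n = (39.909, 33.375). Then |HS| = |S − H| = 52.025.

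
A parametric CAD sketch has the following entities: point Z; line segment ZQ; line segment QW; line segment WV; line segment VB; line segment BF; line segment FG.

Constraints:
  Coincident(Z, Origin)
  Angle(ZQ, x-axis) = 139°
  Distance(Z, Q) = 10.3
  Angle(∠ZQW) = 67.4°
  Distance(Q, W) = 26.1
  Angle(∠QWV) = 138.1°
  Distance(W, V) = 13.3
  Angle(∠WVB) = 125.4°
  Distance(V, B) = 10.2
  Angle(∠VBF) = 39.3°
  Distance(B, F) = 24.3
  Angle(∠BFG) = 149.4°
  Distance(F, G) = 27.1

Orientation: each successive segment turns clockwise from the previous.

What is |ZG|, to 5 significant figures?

41.499

∠VBF = 39.3° gives BF at 149.20° from the x-axis; with |BF| = 24.3, F = (11.020, 17.660). ∠BFG = 149.4° gives FG at 118.60° from the x-axis; with |FG| = 27.1, G = (-1.9526, 41.453). Then |ZG| = |G − Z| = 41.499.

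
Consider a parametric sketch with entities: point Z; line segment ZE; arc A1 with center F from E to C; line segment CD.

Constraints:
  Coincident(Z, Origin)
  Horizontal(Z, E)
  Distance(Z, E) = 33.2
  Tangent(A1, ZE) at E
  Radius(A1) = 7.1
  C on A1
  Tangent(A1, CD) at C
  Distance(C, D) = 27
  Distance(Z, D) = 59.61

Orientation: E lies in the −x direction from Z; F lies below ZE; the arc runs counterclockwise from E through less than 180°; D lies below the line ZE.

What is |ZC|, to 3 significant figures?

39.4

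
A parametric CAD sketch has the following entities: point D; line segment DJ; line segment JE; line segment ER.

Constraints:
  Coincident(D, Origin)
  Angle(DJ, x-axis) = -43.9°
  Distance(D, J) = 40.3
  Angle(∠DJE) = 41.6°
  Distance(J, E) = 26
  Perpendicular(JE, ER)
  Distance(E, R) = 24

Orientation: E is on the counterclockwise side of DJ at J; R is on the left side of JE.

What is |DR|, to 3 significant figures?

4.97

D is at the origin; DJ runs at -43.9° with length 40.3, so J = 40.3·(cos -43.9°, sin -43.9°) = (29.0, -27.9). ∠DJE = 41.6°, so JE runs at -43.9° + (180° − 41.6°) = 94.5° from the x-axis; with |JE| = 26.0, E = J + 26.0·(cos 94.5°, sin 94.5°) = (27.0, -2.02). JE is perpendicular to ER; with |ER| = 24.0 on the left of JE, R = E + 24.0·(-0.997, -0.0785) = (3.07, -3.91). Then |DR| = |R − D| = 4.97.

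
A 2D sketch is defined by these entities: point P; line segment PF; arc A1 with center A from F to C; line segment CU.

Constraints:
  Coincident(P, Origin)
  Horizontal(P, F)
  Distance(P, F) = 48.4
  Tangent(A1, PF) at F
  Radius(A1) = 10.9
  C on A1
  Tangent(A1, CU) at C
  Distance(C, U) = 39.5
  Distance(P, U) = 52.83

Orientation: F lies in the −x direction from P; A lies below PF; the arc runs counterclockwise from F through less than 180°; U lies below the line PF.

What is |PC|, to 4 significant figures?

58.89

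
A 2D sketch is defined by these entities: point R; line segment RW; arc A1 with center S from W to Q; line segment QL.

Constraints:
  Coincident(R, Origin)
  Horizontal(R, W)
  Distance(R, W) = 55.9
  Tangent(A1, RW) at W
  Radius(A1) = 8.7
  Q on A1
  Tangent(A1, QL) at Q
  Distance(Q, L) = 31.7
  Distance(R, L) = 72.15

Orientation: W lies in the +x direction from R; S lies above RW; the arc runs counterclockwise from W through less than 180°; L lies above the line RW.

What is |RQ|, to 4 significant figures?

65.27

R is at the origin; R and W share the same y with |RW| = 55.9 and W on the +x side, so W = (55.90, 0.000). Tangency of A1 to RW means the radius SW is perpendicular to RW, so S = W + (0, 8.7) = (55.90, 8.700). Since SQ ⟂ QL (tangency), |SL| = √(8.7² + 31.7²) = 32.87 regardless of where Q sits on A1. So L lies on both circle(R, 72.15) and circle(S, 32.87); the above-RW intersection is L = (59.08, 41.42). Q is the foot of the tangent from L: Q = (64.47, 10.18).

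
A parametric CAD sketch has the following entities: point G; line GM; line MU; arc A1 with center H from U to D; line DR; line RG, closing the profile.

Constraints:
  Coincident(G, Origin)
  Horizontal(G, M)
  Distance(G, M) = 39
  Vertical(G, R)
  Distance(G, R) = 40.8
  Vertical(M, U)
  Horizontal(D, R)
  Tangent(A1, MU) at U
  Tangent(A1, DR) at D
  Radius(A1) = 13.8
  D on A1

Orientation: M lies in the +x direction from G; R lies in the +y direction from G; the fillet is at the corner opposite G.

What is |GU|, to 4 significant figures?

47.43

G is at the origin; G and M share the same y with |GM| = 39.0 and M on the +x side, so M = (39.00, 0.000). G and R share the same x with |GR| = 40.8 and R on the +y side, so R = (0.000, 40.80). The virtual corner opposite G is at (39.00, 40.80). The tangent condition forces HU to be normal to MU and since A1 is tangent to DR there, HD ⟂ DR, with radius 13.8, so the center H sits 13.8 in from both sides at H = (25.20, 27.00). That places the tangent points at U = (39.00, 27.00) on MU and D = (25.20, 40.80) on DR. Then |GU| = |U − G| = 47.43.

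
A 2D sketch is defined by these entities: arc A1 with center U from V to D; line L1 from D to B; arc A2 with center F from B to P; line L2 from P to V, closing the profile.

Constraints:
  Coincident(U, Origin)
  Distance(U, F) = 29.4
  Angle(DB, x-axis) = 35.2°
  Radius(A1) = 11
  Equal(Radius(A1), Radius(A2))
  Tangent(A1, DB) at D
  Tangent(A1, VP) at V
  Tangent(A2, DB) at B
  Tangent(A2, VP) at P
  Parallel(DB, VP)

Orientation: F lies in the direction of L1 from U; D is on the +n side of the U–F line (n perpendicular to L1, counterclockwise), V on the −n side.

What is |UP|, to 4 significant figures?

31.39

The slot axis is L1's direction at 35.2°, so u = (cos 35.2°, sin 35.2°) = (0.8171, 0.5764) and n = (−sin 35.2°, cos 35.2°) = (-0.5764, 0.8171). U is at the origin and F lies 29.4 along u from U, so F = 29.4·u = (24.02, 16.95). Tangency of A1 to both parallel lines with radius 11.0 puts D and V at U ± 11.0·n: D = (-6.341, 8.989), V = (6.341, -8.989). Equal radii place B and P the same way about F: B = F + 11.0·n = (17.68, 25.94), P = F − 11.0·n = (30.36, 7.959). Then |UP| = |P − U| = 31.39.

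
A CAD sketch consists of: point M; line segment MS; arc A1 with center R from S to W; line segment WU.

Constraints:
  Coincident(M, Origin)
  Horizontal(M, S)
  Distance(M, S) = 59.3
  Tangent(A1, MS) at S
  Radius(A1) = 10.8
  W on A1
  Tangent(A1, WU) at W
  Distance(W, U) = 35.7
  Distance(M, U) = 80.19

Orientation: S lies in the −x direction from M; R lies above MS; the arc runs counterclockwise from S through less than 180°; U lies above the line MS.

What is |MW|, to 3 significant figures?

51.8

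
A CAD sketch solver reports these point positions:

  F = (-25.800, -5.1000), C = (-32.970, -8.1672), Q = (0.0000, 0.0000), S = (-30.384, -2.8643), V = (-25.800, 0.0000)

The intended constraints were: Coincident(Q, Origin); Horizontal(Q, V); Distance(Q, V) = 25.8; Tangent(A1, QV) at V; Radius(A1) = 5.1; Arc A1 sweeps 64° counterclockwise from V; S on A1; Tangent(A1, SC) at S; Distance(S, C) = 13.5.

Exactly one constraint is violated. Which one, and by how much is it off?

Distance(S, C) = 13.5 — off by 7.60.

Q = (0.00, 0.00) ✓; Q.y = 0.00, V.y = 0.00 ✓; |QV| = 25.80 ✓; ∠(FV, VQ) = 90.00° ✓; |FV| = 5.100 ✓; bearing(F→S) − bearing(F→V) = 64.00° ✓; |FS| = 5.100 ✓; ∠(FS, SC) = 90.00° ✓; |SC| = 5.900 ✗.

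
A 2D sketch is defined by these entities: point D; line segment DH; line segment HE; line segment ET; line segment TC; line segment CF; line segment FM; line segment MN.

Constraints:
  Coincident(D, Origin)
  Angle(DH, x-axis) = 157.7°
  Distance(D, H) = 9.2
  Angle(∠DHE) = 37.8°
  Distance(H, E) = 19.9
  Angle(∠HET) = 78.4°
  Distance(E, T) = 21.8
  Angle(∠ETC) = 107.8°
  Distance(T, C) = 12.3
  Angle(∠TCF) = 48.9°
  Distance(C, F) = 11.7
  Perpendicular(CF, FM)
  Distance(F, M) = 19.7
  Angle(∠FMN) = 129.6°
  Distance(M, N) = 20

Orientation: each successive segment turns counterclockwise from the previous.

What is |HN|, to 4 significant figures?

52.28

The perpendicularity gives FM at right angles to CF, so FM runs at -25.20°; with |FM| = 19.7, M = (25.63, -7.027). ∠FMN = 129.6° gives MN at 25.20° from the x-axis; with |MN| = 20.0, N = (43.73, 1.489). Then |HN| = |N − H| = 52.28.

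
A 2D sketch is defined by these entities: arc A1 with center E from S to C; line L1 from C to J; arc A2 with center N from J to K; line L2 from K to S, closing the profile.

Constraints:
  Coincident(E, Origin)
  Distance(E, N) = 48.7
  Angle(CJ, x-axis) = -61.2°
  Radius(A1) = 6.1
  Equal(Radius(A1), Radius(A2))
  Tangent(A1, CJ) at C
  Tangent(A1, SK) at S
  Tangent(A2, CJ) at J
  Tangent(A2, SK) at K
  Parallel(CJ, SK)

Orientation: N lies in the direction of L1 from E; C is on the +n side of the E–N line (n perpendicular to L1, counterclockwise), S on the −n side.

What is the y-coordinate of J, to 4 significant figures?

-39.74

The slot axis is L1's direction at -61.2°, so u = (cos -61.2°, sin -61.2°) = (0.4818, -0.8763) and n = (−sin -61.2°, cos -61.2°) = (0.8763, 0.4818). E is at the origin and N lies 48.7 along u from E, so N = 48.7·u = (23.46, -42.68). Tangency of A1 to both parallel lines with radius 6.1 puts C and S at E ± 6.1·n: C = (5.345, 2.939), S = (-5.345, -2.939). Equal radii place J and K the same way about N: J = N + 6.1·n = (28.81, -39.74), K = N − 6.1·n = (18.12, -45.61). So J.y = -39.74.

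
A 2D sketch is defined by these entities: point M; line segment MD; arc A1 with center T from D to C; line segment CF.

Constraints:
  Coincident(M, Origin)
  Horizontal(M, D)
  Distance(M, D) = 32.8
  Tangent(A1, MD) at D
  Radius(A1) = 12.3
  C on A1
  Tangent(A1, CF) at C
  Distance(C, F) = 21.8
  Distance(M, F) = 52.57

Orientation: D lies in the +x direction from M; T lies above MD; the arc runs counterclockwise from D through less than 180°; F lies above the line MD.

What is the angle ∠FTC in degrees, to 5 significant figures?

60.567°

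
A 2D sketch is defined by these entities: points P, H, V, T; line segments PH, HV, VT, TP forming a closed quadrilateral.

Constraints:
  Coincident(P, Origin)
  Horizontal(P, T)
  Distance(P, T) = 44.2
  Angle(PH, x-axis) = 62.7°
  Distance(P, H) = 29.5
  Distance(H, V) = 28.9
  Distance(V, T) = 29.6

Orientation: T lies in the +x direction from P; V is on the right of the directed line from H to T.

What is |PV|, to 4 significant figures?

14.96

Checks: |HV| = 28.90 ✓; |VT| = 29.60 ✓.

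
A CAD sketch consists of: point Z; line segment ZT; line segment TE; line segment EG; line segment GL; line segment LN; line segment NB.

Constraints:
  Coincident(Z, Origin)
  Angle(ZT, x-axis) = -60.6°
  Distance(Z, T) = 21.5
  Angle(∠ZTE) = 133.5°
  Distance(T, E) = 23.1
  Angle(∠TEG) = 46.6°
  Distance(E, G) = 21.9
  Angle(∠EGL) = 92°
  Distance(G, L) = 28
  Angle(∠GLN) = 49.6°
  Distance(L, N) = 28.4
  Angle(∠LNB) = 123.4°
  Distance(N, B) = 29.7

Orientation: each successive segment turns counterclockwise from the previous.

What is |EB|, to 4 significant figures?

19.51

Z is at the origin; ZT runs at -60.6° with length 21.5, so T = (10.55, -18.73). ∠ZTE = 133.5° gives TE at -14.10° from the x-axis; with |TE| = 23.1, E = (32.96, -24.36). ∠TEG = 46.6° gives EG at 119.3° from the x-axis; with |EG| = 21.9, G = (22.24, -5.260). ∠EGL = 92.0° gives GL at -152.7° from the x-axis; with |GL| = 28.0, L = (-2.640, -18.10). ∠GLN = 49.6° gives LN at -22.30° from the x-axis; with |LN| = 28.4, N = (23.64, -28.88). ∠LNB = 123.4° gives NB at 34.30° from the x-axis; with |NB| = 29.7, B = (48.17, -12.14). Then |EB| = |B − E| = 19.51.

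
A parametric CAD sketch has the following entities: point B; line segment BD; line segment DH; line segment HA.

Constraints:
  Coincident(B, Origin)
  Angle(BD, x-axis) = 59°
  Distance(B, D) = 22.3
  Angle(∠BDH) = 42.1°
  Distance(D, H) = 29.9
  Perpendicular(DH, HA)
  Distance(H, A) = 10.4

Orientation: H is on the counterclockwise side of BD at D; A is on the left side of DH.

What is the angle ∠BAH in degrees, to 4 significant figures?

108.8°

∠BDH = 42.1°, so DH runs at 59.0° + (180° − 42.1°) = 196.9° from the x-axis; with |DH| = 29.9, H = D + 29.9·(cos 196.9°, sin 196.9°) = (-17.12, 10.42). DH ⟂ HA; with |HA| = 10.4 on the left of DH, A = H + 10.4·(0.2907, -0.9568) = (-14.10, 0.4720). Then cos ∠BAH = AB·AH / (|AB||AH|), giving 108.8°.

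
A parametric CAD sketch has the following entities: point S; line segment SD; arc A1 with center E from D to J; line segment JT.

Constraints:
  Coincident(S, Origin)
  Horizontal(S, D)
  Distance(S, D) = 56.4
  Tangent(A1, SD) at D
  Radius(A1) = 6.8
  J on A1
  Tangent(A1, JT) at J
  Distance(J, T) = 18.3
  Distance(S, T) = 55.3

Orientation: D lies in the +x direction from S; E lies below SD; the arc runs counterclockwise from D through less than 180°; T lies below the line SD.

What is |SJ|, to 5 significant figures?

50.051

S is at the origin; S and D share the same y with |SD| = 56.4 and D on the +x side, so D = (56.400, 0.0000). The tangent condition forces ED to be normal to SD, so E = D + (0, -6.8) = (56.400, -6.8000). Since EJ ⟂ JT (tangency), |ET| = √(6.8² + 18.3²) = 19.523 regardless of where J sits on A1. So T lies on both circle(S, 55.3) and circle(E, 19.523); the below-SD intersection is T = (49.328, -24.997). J is the foot of the tangent from T: J = (49.601, -6.6987).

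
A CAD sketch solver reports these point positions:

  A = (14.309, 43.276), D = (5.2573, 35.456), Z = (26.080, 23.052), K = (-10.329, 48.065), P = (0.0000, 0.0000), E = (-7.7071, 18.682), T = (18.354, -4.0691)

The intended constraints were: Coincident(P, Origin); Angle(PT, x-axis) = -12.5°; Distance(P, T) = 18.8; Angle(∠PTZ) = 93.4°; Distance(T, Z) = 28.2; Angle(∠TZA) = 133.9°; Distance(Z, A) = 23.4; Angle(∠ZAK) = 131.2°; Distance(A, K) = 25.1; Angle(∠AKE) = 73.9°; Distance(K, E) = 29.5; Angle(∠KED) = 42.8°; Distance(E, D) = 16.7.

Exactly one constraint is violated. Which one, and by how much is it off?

Distance(E, D) = 16.7 — off by 4.50.

P = (0.00, 0.00) ✓; PT at -12.50° ✓; |PT| = 18.80 ✓; ∠PTZ = 93.40° ✓; |TZ| = 28.20 ✓; ∠TZA = 133.9° ✓; |ZA| = 23.40 ✓; ∠ZAK = 131.2° ✓; |AK| = 25.10 ✓; ∠AKE = 73.90° ✓; |KE| = 29.50 ✓; ∠KED = 42.80° ✓; |ED| = 21.20 ✗.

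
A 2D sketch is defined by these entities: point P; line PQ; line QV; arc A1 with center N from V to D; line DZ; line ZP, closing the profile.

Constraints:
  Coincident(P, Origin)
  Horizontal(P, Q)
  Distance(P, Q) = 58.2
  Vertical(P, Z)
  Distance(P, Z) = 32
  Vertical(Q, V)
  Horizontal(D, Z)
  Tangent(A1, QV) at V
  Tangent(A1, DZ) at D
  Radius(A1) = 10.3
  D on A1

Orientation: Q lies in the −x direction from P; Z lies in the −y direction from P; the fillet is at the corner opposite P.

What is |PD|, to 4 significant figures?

57.61

The virtual corner opposite P is at (-58.20, -32.00). A1 meets QV tangentially, so NV is at right angles to QV and A1 meets DZ tangentially, so ND is at right angles to DZ, with radius 10.3, so the center N sits 10.3 in from both sides at N = (-47.90, -21.70). That places the tangent points at V = (-58.20, -21.70) on QV and D = (-47.90, -32.00) on DZ. Then |PD| = |D − P| = 57.61.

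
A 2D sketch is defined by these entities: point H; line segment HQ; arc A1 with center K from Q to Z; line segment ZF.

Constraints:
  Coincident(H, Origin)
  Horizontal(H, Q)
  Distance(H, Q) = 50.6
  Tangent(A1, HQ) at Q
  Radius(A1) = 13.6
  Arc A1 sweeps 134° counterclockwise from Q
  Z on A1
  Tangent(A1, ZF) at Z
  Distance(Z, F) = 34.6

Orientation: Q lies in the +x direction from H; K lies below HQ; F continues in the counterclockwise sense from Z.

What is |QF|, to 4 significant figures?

50.01

H is at the origin; H and Q share the same y with |HQ| = 50.6 and Q on the +x side, so Q = (50.60, 0.000). A1 meets HQ tangentially, so KQ is at right angles to HQ, so K = Q + (0, -13.6) = (50.60, -13.60). On A1, Q sits at bearing 90° from K; a 134° counterclockwise sweep puts Z at bearing 224°, so Z = K + 13.6·(cos 224°, sin 224°) = (40.82, -23.05). The tangent condition forces KZ to be normal to ZF, so ZF runs along (−sin 224°, cos 224°); with |ZF| = 34.6, F = (64.85, -47.94). Then |QF| = |F − Q| = 50.01.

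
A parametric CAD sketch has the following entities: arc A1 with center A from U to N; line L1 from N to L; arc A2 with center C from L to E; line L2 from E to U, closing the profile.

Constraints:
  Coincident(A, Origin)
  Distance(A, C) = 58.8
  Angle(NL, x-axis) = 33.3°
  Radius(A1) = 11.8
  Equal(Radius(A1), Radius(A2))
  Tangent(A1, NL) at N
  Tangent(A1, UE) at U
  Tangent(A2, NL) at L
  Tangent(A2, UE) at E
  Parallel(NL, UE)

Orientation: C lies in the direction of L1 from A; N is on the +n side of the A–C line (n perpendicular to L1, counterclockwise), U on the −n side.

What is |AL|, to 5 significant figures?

59.972

The slot axis is L1's direction at 33.3°, so u = (cos 33.3°, sin 33.3°) = (0.83581, 0.54902) and n = (−sin 33.3°, cos 33.3°) = (-0.54902, 0.83581). A is at the origin and C lies 58.8 along u from A, so C = 58.8·u = (49.145, 32.283). Tangency of A1 to both parallel lines with radius 11.8 puts N and U at A ± 11.8·n: N = (-6.4785, 9.8625), U = (6.4785, -9.8625). Equal radii place L and E the same way about C: L = C + 11.8·n = (42.667, 42.145), E = C − 11.8·n = (55.624, 22.420). Then |AL| = |L − A| = 59.972.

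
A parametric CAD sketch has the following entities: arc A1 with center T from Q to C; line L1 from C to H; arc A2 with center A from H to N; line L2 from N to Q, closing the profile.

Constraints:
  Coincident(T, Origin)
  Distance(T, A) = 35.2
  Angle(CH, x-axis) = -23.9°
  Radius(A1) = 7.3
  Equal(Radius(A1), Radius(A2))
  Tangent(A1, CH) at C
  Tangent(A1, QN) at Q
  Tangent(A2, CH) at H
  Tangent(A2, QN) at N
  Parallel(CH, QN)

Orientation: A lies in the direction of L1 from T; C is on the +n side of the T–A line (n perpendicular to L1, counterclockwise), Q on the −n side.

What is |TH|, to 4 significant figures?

35.95

The slot axis is L1's direction at -23.9°, so u = (cos -23.9°, sin -23.9°) = (0.9143, -0.4051) and n = (−sin -23.9°, cos -23.9°) = (0.4051, 0.9143). T is at the origin and A lies 35.2 along u from T, so A = 35.2·u = (32.18, -14.26). Tangency of A1 to both parallel lines with radius 7.3 puts C and Q at T ± 7.3·n: C = (2.958, 6.674), Q = (-2.958, -6.674). Equal radii place H and N the same way about A: H = A + 7.3·n = (35.14, -7.587), N = A − 7.3·n = (29.22, -20.94). Then |TH| = |H − T| = 35.95.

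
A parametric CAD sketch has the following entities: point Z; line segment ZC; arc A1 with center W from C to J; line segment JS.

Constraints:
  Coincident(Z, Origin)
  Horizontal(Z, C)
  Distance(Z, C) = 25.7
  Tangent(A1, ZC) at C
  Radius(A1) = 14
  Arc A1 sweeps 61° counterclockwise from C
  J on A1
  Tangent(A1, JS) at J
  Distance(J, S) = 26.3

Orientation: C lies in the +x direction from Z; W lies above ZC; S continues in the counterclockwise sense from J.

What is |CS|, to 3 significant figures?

39.2

On A1, C sits at bearing -90° from W; a 61° counterclockwise sweep puts J at bearing -29°, so J = W + 14.0·(cos -29°, sin -29°) = (37.9, 7.21). Tangency of A1 to JS means the radius WJ is perpendicular to JS, so JS runs along (−sin -29°, cos -29°); with |JS| = 26.3, S = (50.7, 30.2). Then |CS| = |S − C| = 39.2.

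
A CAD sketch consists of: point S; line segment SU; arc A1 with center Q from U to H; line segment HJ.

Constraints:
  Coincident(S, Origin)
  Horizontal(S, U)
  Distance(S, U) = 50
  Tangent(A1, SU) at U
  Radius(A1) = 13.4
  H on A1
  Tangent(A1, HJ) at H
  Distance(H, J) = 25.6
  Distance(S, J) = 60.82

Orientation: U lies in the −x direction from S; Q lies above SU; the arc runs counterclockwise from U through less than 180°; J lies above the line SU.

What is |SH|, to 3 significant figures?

40.9

S is at the origin; SU is horizontal with |SU| = 50.0 and U on the −x side, so U = (-50.0, 0.00). Since A1 is tangent to SU there, QU ⟂ SU, so Q = U + (0, 13.4) = (-50.0, 13.4). Since QH ⟂ HJ (tangency), |QJ| = √(13.4² + 25.6²) = 28.9 regardless of where H sits on A1. So J lies on both circle(S, 60.82) and circle(Q, 28.9); the above-SU intersection is J = (-44.3, 41.7). H is the foot of the tangent from J: H = (-37.1, 17.1).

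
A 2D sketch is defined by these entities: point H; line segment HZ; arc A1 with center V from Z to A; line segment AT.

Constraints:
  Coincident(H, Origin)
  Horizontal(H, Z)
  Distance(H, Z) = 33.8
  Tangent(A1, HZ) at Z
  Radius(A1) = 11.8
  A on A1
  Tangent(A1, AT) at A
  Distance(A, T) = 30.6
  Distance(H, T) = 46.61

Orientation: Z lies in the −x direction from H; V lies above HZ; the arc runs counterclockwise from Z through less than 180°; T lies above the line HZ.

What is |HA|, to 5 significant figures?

24.721

H is at the origin; H and Z share the same y with |HZ| = 33.8 and Z on the −x side, so Z = (-33.800, 0.0000). Tangency of A1 to HZ means the radius VZ is perpendicular to HZ, so V = Z + (0, 11.8) = (-33.800, 11.800). Since VA ⟂ AT (tangency), |VT| = √(11.8² + 30.6²) = 32.796 regardless of where A sits on A1. So T lies on both circle(H, 46.61) and circle(V, 32.796); the above-HZ intersection is T = (-20.587, 41.817). A is the foot of the tangent from T: A = (-22.013, 11.250).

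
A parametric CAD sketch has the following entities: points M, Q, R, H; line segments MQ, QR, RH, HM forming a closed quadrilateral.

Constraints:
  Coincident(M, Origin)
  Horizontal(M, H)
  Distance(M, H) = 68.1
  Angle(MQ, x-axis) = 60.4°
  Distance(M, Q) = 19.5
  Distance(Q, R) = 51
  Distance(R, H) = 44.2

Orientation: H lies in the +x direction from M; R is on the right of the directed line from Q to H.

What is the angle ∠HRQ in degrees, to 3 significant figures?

79.2°

Checks: |QR| = 51.00 ✓; |RH| = 44.20 ✓.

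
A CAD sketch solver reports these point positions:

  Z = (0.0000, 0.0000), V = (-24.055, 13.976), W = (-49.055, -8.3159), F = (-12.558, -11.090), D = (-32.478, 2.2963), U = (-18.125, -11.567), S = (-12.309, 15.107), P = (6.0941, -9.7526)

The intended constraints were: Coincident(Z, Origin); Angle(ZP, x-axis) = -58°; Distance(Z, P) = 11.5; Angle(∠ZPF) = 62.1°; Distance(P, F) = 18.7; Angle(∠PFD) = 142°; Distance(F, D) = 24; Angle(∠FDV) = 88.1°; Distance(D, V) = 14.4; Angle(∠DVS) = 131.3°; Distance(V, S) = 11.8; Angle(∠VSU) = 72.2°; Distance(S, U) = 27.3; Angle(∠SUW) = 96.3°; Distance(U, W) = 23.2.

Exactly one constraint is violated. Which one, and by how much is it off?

Distance(U, W) = 23.2 — off by 7.90.

Z = (0.00, 0.00) ✓; ZP at -58.00° ✓; |ZP| = 11.50 ✓; ∠ZPF = 62.10° ✓; |PF| = 18.70 ✓; ∠PFD = 142.0° ✓; |FD| = 24.00 ✓; ∠FDV = 88.10° ✓; |DV| = 14.40 ✓; ∠DVS = 131.3° ✓; |VS| = 11.80 ✓; ∠VSU = 72.20° ✓; |SU| = 27.30 ✓; ∠SUW = 96.30° ✓; |UW| = 31.10 ✗.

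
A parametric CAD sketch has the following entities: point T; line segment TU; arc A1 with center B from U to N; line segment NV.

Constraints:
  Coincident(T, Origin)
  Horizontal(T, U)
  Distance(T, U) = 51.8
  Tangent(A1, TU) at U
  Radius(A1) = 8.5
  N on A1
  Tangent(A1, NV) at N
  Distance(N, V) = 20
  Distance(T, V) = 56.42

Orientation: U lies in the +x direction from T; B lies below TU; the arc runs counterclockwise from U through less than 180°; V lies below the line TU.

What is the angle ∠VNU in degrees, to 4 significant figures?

128.7°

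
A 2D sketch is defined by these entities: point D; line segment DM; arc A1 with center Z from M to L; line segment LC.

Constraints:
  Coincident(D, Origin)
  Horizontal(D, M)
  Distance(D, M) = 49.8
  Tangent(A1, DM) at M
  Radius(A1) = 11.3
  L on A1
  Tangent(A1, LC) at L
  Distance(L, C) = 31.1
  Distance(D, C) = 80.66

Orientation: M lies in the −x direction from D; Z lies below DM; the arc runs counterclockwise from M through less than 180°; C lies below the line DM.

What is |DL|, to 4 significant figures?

60.56

D is at the origin; D and M share the same y with |DM| = 49.8 and M on the −x side, so M = (-49.80, 0.000). Since A1 is tangent to DM there, ZM ⟂ DM, so Z = M + (0, -11.3) = (-49.80, -11.30). Since ZL ⟂ LC (tangency), |ZC| = √(11.3² + 31.1²) = 33.09 regardless of where L sits on A1. So C lies on both circle(D, 80.66) and circle(Z, 33.09); the below-DM intersection is C = (-72.48, -35.39). L is the foot of the tangent from C: L = (-60.18, -6.831).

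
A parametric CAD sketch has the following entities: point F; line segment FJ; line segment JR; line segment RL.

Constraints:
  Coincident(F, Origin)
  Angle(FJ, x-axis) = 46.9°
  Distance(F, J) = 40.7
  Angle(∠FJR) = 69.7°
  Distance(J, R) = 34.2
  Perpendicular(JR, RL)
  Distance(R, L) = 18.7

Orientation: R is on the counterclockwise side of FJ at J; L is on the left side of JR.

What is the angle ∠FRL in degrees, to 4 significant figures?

27.75°

F is at the origin; FJ runs at 46.9° with length 40.7, so J = 40.7·(cos 46.9°, sin 46.9°) = (27.81, 29.72). ∠FJR = 69.7°, so JR runs at 46.9° + (180° − 69.7°) = 157.2° from the x-axis; with |JR| = 34.2, R = J + 34.2·(cos 157.2°, sin 157.2°) = (-3.718, 42.97). JR is perpendicular to RL; with |RL| = 18.7 on the left of JR, L = R + 18.7·(-0.3875, -0.9219) = (-10.97, 25.73). Then cos ∠FRL = RF·RL / (|RF||RL|), giving 27.75°.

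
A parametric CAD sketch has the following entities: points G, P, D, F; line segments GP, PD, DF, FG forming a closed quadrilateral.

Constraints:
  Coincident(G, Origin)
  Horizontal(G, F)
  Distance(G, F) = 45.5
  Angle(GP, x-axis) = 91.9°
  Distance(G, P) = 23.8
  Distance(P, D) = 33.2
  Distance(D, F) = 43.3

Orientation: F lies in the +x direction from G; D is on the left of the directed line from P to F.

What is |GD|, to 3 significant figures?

48.8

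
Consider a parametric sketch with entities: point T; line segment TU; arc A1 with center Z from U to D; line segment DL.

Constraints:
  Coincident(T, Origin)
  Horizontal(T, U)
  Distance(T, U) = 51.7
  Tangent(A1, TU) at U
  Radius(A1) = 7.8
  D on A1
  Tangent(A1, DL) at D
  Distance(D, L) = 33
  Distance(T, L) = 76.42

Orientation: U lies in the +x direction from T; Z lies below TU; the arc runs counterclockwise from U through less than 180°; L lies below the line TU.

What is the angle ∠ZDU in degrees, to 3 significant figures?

25.9°

Checks: |TU| = 51.70 ✓; |ZD| = 7.800 ✓; ∠(ZD, DL) = 90.00° ✓; |DL| = 33.00 ✓; |TL| = 76.42 ✓.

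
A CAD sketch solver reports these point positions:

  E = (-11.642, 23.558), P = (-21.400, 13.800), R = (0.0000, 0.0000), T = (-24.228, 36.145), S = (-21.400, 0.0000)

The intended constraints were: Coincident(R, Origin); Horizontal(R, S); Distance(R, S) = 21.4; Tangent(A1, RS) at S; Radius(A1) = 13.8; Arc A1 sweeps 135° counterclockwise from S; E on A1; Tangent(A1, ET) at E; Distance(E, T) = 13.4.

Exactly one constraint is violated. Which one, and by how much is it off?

Distance(E, T) = 13.4 — off by 4.40.

R = (0.00, 0.00) ✓; R.y = 0.00, S.y = 0.00 ✓; |RS| = 21.40 ✓; ∠(PS, SR) = 90.00° ✓; |PS| = 13.80 ✓; bearing(P→E) − bearing(P→S) = 135.0° ✓; |PE| = 13.80 ✓; ∠(PE, ET) = 90.00° ✓; |ET| = 17.80 ✗.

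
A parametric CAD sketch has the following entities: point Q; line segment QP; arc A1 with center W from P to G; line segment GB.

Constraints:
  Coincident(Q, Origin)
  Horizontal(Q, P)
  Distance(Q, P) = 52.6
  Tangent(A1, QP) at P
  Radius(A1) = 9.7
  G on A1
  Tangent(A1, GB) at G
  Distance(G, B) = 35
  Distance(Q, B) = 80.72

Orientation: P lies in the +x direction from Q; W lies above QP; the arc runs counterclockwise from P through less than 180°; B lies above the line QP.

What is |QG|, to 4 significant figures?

62.61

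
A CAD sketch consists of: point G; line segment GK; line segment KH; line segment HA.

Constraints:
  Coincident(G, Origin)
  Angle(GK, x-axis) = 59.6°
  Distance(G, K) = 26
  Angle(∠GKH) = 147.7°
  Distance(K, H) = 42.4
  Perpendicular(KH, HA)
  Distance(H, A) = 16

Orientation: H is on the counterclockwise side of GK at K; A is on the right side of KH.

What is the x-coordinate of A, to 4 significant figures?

27.74

G is at the origin; GK runs at 59.6° with length 26.0, so K = 26.0·(cos 59.6°, sin 59.6°) = (13.16, 22.43). ∠GKH = 147.7°, so KH runs at 59.6° + (180° − 147.7°) = 91.90° from the x-axis; with |KH| = 42.4, H = K + 42.4·(cos 91.90°, sin 91.90°) = (11.75, 64.80). KH is perpendicular to HA; with |HA| = 16.0 on the right of KH, A = H + 16.0·(0.9995, 0.03316) = (27.74, 65.33). So A.x = 27.74.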